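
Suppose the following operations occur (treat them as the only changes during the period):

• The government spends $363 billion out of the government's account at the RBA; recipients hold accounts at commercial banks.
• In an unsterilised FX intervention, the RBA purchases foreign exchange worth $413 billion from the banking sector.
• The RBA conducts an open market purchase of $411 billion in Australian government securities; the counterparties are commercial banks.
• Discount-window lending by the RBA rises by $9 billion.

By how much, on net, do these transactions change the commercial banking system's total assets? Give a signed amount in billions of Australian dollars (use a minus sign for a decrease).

+$372 billion

Government spending $363 billion: bank balance sheets expand → +$363B.
FX purchase $413 billion: just an asset swap on bank balance sheets → 0.
OMO purchase (from banks) $411 billion: just an asset swap on bank balance sheets → 0.
Discount-window loan $9 billion: bank balance sheets expand → +$9B.
Net: 363 + 0 + 0 + 9 = +$372 billion.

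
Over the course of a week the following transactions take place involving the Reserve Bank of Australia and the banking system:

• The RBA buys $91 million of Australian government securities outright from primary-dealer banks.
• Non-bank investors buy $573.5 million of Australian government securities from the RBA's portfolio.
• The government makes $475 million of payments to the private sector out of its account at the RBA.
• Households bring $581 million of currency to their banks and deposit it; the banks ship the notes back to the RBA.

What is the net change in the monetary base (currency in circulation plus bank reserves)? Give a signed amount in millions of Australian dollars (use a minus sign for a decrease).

-$7.5 million

OMO purchase (from banks) $91 million: RBA balance sheet expands → +$91M.
Asset sale (to non-banks) $573.5 million: RBA balance sheet contracts → −$573.5M.
Government spending $475 million: a non-base liability converts back to reserves → +$475M.
Currency deposit $581 million: just a shift between currency and reserves — both are base money → 0.
Net: 91 − 573.5 + 475 + 0 = -$7.5 million.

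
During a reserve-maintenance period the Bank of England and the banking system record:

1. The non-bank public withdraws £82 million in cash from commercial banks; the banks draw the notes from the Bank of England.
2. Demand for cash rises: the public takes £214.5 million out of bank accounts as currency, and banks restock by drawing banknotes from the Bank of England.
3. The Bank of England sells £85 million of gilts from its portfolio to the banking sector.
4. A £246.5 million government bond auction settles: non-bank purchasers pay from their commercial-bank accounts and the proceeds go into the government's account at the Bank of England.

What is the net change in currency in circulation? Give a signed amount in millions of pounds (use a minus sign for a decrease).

+£296.5 million

Currency withdrawal £82 million: notes leave the central bank → +£82M.
Currency withdrawal £214.5 million: notes leave the central bank → +£214.5M.
OMO sale (to banks) £85 million: no currency enters or leaves circulation → 0.
Government account inflow £246.5 million: no currency enters or leaves circulation → 0.
Net: 82 + 214.5 + 0 + 0 = +£296.5 million.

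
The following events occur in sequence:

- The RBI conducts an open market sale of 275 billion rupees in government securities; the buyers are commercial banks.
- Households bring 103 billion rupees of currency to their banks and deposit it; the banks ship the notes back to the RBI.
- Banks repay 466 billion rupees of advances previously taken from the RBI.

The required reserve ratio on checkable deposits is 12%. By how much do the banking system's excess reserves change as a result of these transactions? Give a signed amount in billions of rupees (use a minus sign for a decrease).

-650.36 billion

OMO sale (to banks) 275 billion rupees: reserves −275B, deposits 0.
Currency deposit 103 billion rupees: reserves +103B, deposits +103B.
Discount-window repayment 466 billion rupees: reserves −466B, deposits 0.
Totals: Δreserves = −638B, Δdeposits = +103B.
Δrequired reserves = 12% × +103B = +12.36B.
Δexcess reserves = Δreserves − Δrequired = −638B − (+12.36B) = -650.36 billion.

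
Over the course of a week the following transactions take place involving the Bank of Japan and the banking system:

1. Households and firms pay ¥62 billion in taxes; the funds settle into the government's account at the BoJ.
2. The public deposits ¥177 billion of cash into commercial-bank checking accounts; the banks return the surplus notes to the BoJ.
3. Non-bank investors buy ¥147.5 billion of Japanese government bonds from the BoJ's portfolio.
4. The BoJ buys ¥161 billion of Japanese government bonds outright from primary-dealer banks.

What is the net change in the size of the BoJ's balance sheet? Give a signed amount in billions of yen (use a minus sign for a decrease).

BoJ balance sheet:
  Assets:      Securities +¥13.5B
  Liabilities: Bank reserves +¥128.5B, Currency in circulation −¥177B, Government deposits +¥62B
Change in total BoJ assets = +¥13.5 billion.

+¥13.5 billion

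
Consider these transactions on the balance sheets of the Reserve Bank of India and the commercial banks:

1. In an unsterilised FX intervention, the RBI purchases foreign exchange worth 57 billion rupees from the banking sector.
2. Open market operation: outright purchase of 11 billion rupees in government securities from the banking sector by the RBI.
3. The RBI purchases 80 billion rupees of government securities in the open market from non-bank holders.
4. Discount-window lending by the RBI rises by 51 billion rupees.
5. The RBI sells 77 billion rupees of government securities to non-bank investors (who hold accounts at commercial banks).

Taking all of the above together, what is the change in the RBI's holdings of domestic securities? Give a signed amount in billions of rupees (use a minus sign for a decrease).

RBI balance sheet:
  Assets:      Securities +14B, Loans to banks +51B, Foreign assets +57B
  Liabilities: Bank reserves +122B
Commercial banking system:
  Assets:      Reserves at CB +122B, Securities −11B, Foreign assets −57B
  Liabilities: Checkable deposits +3B, Borrowings from CB +51B
So the change in the RBI's holdings of domestic securities is +14 billion.

+14 billion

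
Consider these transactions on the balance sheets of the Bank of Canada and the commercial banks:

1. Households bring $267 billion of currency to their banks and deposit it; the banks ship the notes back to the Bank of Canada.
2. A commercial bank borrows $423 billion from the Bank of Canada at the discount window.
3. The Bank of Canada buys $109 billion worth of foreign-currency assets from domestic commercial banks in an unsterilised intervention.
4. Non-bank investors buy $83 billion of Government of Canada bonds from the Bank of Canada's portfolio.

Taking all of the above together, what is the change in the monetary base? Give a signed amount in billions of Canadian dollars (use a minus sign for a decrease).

+$449 billion

Currency deposit $267 billion: just a shift between currency and reserves — both are base money → 0.
Discount-window loan $423 billion: Bank of Canada balance sheet expands → +$423B.
FX purchase $109 billion: Bank of Canada balance sheet expands → +$109B.
Asset sale (to non-banks) $83 billion: Bank of Canada balance sheet contracts → −$83B.
Net: 0 + 423 + 109 − 83 = +$449 billion.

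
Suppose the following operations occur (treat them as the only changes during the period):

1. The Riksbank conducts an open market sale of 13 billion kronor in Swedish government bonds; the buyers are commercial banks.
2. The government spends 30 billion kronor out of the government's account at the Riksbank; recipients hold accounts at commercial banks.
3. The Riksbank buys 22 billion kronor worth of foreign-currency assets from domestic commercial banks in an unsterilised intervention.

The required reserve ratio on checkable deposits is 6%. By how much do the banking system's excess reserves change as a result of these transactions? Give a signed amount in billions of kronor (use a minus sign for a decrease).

OMO sale (to banks) 13 billion kronor: reserves −13B, deposits 0.
Government spending 30 billion kronor: reserves +30B, deposits +30B.
FX purchase 22 billion kronor: reserves +22B, deposits 0.
Totals: Δreserves = +39B, Δdeposits = +30B.
Δrequired reserves = 6% × +30B = +1.8B.
Δexcess reserves = Δreserves − Δrequired = +39B − (+1.8B) = +37.2 billion.

+37.2 billion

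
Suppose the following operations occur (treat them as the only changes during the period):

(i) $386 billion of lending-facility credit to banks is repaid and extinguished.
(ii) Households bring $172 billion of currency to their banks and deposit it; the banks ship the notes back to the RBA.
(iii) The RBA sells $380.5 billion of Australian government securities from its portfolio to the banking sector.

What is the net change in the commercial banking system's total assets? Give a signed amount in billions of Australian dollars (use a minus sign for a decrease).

Discount-window repayment $386 billion: bank balance sheets shrink → −$386B.
Currency deposit $172 billion: bank balance sheets expand → +$172B.
OMO sale (to banks) $380.5 billion: just an asset swap on bank balance sheets → 0.
Net: −386 + 172 + 0 = -$214 billion.

-$214 billion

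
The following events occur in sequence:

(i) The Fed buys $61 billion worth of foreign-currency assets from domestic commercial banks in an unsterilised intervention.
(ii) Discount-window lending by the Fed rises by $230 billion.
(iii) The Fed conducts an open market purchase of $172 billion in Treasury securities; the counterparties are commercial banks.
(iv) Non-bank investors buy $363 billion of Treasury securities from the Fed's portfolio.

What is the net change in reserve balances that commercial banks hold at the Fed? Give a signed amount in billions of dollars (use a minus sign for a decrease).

+$100 billion

Fed balance sheet:
  Assets:      Securities −$191B, Loans to banks +$230B, Foreign assets +$61B
  Liabilities: Bank reserves +$100B
Commercial banking system:
  Assets:      Reserves at CB +$100B, Securities −$172B, Foreign assets −$61B
  Liabilities: Checkable deposits −$363B, Borrowings from CB +$230B
So the change in reserve balances that commercial banks hold at the Fed is +$100 billion.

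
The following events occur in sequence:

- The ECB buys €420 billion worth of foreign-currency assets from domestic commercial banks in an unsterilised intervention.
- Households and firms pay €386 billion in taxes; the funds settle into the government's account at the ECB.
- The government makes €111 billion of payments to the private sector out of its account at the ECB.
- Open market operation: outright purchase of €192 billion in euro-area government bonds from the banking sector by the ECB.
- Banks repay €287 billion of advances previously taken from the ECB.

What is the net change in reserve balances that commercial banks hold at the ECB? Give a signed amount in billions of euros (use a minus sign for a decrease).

+€50 billion

FX purchase €420 billion: the ECB pays by crediting reserve accounts → +€420B.
Government account inflow €386 billion: funds move from bank reserves into the government account → −€386B.
Government spending €111 billion: government payments flow into bank reserve accounts → +€111B.
OMO purchase (from banks) €192 billion: the ECB pays by crediting reserve accounts → +€192B.
Discount-window repayment €287 billion: repayment is debited from reserves → −€287B.
Net: 420 − 386 + 111 + 192 − 287 = +€50 billion.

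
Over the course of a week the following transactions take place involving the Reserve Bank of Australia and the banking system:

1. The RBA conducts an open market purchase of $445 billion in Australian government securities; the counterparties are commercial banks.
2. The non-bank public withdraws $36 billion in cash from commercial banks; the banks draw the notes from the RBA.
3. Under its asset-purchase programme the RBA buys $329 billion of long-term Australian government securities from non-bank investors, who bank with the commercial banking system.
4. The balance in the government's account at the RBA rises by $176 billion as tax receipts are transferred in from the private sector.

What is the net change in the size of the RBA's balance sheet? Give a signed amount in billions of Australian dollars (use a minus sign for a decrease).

OMO purchase (from banks) $445 billion: an RBA asset is acquired → +$445B.
Currency withdrawal $36 billion: only the composition of liabilities changes → 0.
Asset purchase (from non-banks) $329 billion: an RBA asset is acquired → +$329B.
Government account inflow $176 billion: only the composition of liabilities changes → 0.
Net: 445 + 0 + 329 + 0 = +$774 billion.

+$774 billion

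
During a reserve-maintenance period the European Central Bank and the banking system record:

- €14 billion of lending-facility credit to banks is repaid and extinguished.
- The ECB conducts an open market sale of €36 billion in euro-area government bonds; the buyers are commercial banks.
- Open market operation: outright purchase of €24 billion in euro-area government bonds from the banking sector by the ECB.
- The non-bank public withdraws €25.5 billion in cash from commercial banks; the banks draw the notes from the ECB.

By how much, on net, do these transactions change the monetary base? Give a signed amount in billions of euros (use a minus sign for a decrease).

-€26 billion

ECB balance sheet:
  Assets:      Securities −€12B, Loans to banks −€14B
  Liabilities: Bank reserves −€51.5B, Currency in circulation +€25.5B
Monetary base = currency + reserves: +€25.5B + (−€51.5B) = -€26 billion.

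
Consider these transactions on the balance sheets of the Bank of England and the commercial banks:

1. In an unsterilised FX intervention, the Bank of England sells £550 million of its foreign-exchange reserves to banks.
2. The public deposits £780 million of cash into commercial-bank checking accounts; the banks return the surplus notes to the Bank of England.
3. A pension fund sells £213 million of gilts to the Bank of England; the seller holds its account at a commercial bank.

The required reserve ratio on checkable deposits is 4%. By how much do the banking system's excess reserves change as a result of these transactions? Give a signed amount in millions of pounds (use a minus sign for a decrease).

FX sale £550 million: reserves −£550M, deposits 0.
Currency deposit £780 million: reserves +£780M, deposits +£780M.
Asset purchase (from non-banks) £213 million: reserves +£213M, deposits +£213M.
Totals: Δreserves = +£443M, Δdeposits = +£993M.
Δrequired reserves = 4% × +£993M = +£39.72M.
Δexcess reserves = Δreserves − Δrequired = +£443M − (+£39.72M) = +£403.28 million.

+£403.28 million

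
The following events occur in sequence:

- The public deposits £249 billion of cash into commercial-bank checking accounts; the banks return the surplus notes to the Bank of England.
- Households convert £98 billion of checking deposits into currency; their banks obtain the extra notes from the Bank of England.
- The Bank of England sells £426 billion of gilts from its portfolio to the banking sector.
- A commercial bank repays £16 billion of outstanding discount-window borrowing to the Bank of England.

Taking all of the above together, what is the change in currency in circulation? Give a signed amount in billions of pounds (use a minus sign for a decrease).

-£151 billion

Bank of England balance sheet:
  Assets:      Securities −£426B, Loans to banks −£16B
  Liabilities: Bank reserves −£291B, Currency in circulation −£151B
So the change in currency in circulation is -£151 billion.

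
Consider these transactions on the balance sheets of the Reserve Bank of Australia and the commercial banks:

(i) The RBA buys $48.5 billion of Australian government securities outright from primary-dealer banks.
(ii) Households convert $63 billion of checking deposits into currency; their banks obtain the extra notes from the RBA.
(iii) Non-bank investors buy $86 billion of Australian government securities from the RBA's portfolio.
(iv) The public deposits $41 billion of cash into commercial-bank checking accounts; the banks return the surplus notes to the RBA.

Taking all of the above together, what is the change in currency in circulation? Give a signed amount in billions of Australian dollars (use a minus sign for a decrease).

+$22 billion

OMO purchase (from banks) $48.5 billion: no currency enters or leaves circulation → 0.
Currency withdrawal $63 billion: notes leave the central bank → +$63B.
Asset sale (to non-banks) $86 billion: no currency enters or leaves circulation → 0.
Currency deposit $41 billion: notes return to the central bank → −$41B.
Net: 0 + 63 + 0 − 41 = +$22 billion.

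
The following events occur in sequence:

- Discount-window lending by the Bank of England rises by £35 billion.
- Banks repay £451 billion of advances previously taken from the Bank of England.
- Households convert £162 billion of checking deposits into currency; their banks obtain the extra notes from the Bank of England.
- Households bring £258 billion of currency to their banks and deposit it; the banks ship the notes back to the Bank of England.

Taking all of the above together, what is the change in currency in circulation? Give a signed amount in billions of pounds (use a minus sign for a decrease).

Discount-window loan £35 billion: no currency enters or leaves circulation → 0.
Discount-window repayment £451 billion: no currency enters or leaves circulation → 0.
Currency withdrawal £162 billion: notes leave the central bank → +£162B.
Currency deposit £258 billion: notes return to the central bank → −£258B.
Net: 0 + 0 + 162 − 258 = -£96 billion.

-£96 billion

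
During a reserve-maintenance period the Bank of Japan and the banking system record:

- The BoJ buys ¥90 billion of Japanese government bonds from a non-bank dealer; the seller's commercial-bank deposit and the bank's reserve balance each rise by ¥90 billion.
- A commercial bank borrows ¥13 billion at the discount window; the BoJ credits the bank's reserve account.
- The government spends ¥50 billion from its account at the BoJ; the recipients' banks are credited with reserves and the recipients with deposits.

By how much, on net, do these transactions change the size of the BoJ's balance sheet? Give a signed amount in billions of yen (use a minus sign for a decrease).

+¥103 billion

BoJ balance sheet:
  Assets:      Securities +¥90B, Loans to banks +¥13B
  Liabilities: Bank reserves +¥153B, Government deposits −¥50B
Change in total BoJ assets = +¥103 billion.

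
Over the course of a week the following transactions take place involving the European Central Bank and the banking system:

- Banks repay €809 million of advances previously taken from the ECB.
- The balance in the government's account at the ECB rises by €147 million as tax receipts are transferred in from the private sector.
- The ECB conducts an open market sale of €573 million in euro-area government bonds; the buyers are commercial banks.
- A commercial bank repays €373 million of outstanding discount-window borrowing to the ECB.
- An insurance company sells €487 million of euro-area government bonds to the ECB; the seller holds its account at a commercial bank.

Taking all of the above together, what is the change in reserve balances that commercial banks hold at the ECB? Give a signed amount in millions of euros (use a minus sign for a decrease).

Discount-window repayment €809 million: repayment is debited from reserves → −€809M.
Government account inflow €147 million: funds move from bank reserves into the government account → −€147M.
OMO sale (to banks) €573 million: the buying banks pay out of their reserve balances → −€573M.
Discount-window repayment €373 million: repayment is debited from reserves → −€373M.
Asset purchase (from non-banks) €487 million: the ECB pays by crediting reserve accounts → +€487M.
Net: −809 − 147 − 573 − 373 + 487 = -€1415 million.

-€1415 million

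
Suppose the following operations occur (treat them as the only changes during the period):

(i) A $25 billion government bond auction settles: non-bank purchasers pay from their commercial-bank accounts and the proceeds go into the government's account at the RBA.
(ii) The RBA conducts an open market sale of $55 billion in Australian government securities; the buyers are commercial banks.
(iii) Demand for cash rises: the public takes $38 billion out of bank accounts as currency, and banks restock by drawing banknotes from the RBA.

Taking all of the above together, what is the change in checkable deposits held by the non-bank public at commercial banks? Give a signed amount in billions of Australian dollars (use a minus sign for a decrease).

-$63 billion

RBA balance sheet:
  Assets:      Securities −$55B
  Liabilities: Bank reserves −$118B, Currency in circulation +$38B, Government deposits +$25B
Commercial banking system:
  Assets:      Reserves at CB −$118B, Securities +$55B
  Liabilities: Checkable deposits −$63B
So the change in checkable deposits held by the non-bank public at commercial banks is -$63 billion.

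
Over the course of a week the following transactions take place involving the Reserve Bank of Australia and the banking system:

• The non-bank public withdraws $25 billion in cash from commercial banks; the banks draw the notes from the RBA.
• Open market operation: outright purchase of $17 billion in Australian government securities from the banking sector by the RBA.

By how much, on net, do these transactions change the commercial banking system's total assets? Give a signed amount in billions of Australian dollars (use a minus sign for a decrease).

-$25 billion

Currency withdrawal $25 billion: bank balance sheets shrink → −$25B.
OMO purchase (from banks) $17 billion: just an asset swap on bank balance sheets → 0.
Net: −25 + 0 = -$25 billion.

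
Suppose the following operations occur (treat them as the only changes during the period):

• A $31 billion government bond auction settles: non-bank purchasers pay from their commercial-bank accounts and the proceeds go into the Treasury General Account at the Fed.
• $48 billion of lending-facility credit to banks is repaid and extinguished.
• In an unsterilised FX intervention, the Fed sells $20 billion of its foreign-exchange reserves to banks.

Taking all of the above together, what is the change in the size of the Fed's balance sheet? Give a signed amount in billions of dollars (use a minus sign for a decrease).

-$68 billion

Government account inflow $31 billion: only the composition of liabilities changes → 0.
Discount-window repayment $48 billion: a Fed asset is shed → −$48B.
FX sale $20 billion: a Fed asset is shed → −$20B.
Net: 0 − 48 − 20 = -$68 billion.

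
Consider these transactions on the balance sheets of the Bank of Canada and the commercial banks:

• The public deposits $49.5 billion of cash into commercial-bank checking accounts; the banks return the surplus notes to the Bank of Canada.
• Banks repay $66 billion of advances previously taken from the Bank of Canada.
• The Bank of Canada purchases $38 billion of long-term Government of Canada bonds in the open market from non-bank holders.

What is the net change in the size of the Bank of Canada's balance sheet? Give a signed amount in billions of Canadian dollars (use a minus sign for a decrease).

Currency deposit $49.5 billion: only the composition of liabilities changes → 0.
Discount-window repayment $66 billion: a Bank of Canada asset is shed → −$66B.
Asset purchase (from non-banks) $38 billion: a Bank of Canada asset is acquired → +$38B.
Net: 0 − 66 + 38 = -$28 billion.

-$28 billion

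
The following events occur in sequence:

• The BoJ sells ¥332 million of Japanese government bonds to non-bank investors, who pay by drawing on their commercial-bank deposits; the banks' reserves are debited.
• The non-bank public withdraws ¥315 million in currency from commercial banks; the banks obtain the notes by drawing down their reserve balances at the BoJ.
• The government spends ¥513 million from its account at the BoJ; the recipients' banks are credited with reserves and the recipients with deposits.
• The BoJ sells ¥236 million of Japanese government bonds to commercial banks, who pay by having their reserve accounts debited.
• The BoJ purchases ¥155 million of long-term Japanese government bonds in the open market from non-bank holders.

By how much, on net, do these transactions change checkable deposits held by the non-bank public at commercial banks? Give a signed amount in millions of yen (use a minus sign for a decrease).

+¥21 million

BoJ balance sheet:
  Assets:      Securities −¥413M
  Liabilities: Bank reserves −¥215M, Currency in circulation +¥315M, Government deposits −¥513M
Commercial banking system:
  Assets:      Reserves at CB −¥215M, Securities +¥236M
  Liabilities: Checkable deposits +¥21M
So the change in checkable deposits held by the non-bank public at commercial banks is +¥21 million.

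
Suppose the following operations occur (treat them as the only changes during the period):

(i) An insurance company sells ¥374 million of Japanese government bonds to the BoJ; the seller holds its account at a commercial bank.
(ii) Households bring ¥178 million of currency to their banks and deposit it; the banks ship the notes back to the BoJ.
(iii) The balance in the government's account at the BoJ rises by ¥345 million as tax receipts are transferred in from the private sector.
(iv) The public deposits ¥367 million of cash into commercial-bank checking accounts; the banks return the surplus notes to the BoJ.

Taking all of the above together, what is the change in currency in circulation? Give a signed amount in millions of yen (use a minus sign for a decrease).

Asset purchase (from non-banks) ¥374 million: no currency enters or leaves circulation → 0.
Currency deposit ¥178 million: notes return to the central bank → −¥178M.
Government account inflow ¥345 million: no currency enters or leaves circulation → 0.
Currency deposit ¥367 million: notes return to the central bank → −¥367M.
Net: 0 − 178 + 0 − 367 = -¥545 million.

-¥545 million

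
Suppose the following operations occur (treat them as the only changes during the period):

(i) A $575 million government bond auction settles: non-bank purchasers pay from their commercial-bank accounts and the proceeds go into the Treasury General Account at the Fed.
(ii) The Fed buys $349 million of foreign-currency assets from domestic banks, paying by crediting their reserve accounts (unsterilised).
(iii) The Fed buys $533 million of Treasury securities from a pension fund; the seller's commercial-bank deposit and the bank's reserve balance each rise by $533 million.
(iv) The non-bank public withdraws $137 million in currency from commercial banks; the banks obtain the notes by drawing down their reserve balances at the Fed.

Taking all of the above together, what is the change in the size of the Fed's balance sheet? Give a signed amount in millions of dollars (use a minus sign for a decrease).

Government account inflow $575 million: only the composition of liabilities changes → 0.
FX purchase $349 million: a Fed asset is acquired → +$349M.
Asset purchase (from non-banks) $533 million: a Fed asset is acquired → +$533M.
Currency withdrawal $137 million: only the composition of liabilities changes → 0.
Net: 0 + 349 + 533 + 0 = +$882 million.

+$882 million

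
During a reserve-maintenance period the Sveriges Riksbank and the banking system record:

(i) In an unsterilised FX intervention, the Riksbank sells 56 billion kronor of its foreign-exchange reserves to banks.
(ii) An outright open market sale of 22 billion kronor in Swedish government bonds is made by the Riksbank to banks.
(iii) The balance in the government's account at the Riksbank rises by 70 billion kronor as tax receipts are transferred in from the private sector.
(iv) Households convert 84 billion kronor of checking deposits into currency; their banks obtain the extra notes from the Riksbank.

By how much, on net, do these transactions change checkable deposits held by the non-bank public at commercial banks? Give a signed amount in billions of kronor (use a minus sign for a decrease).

-154 billion

FX sale 56 billion kronor: the counterparty is a bank, so public deposits are unchanged → 0.
OMO sale (to banks) 22 billion kronor: the counterparty is a bank, so public deposits are unchanged → 0.
Government account inflow 70 billion kronor: non-bank counterparties' bank balances fall → −70B.
Currency withdrawal 84 billion kronor: non-bank counterparties' bank balances fall → −84B.
Net: 0 + 0 − 70 − 84 = -154 billion.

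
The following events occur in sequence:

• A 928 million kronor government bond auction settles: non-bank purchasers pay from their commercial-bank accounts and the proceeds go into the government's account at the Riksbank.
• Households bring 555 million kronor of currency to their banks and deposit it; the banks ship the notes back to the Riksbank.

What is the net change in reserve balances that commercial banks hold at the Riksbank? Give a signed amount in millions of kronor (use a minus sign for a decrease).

Riksbank balance sheet:
  Assets:      no change
  Liabilities: Bank reserves −373M, Currency in circulation −555M, Government deposits +928M
Commercial banking system:
  Assets:      Reserves at CB −373M
  Liabilities: Checkable deposits −373M
So the change in reserve balances that commercial banks hold at the Riksbank is -373 million.

-373 million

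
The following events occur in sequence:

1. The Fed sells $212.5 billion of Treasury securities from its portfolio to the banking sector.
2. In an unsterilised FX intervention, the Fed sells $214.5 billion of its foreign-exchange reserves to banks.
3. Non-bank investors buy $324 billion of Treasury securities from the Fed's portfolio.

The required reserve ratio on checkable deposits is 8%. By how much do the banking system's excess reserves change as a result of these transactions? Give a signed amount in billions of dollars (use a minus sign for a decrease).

-$725.08 billion

OMO sale (to banks) $212.5 billion: reserves −$212.5B, deposits 0.
FX sale $214.5 billion: reserves −$214.5B, deposits 0.
Asset sale (to non-banks) $324 billion: reserves −$324B, deposits −$324B.
Totals: Δreserves = −$751B, Δdeposits = −$324B.
Δrequired reserves = 8% × −$324B = −$25.92B.
Δexcess reserves = Δreserves − Δrequired = −$751B − (−$25.92B) = -$725.08 billion.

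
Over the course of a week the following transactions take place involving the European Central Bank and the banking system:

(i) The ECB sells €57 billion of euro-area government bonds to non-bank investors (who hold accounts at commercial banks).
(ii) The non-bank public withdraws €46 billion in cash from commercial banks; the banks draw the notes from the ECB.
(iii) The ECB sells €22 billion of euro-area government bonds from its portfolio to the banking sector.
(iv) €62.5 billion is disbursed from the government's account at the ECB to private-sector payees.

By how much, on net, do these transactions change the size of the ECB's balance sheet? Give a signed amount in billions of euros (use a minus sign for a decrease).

-€79 billion

ECB balance sheet:
  Assets:      Securities −€79B
  Liabilities: Bank reserves −€62.5B, Currency in circulation +€46B, Government deposits −€62.5B
Commercial banking system:
  Assets:      Reserves at CB −€62.5B, Securities +€22B
  Liabilities: Checkable deposits −€40.5B
Change in total ECB assets = -€79 billion.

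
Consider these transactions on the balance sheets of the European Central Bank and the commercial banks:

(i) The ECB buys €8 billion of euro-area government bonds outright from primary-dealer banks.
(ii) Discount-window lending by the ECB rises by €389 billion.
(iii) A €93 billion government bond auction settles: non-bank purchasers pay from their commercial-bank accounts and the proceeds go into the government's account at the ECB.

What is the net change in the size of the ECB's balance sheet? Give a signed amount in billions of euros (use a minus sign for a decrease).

OMO purchase (from banks) €8 billion: an ECB asset is acquired → +€8B.
Discount-window loan €389 billion: an ECB asset is acquired → +€389B.
Government account inflow €93 billion: only the composition of liabilities changes → 0.
Net: 8 + 389 + 0 = +€397 billion.

+€397 billion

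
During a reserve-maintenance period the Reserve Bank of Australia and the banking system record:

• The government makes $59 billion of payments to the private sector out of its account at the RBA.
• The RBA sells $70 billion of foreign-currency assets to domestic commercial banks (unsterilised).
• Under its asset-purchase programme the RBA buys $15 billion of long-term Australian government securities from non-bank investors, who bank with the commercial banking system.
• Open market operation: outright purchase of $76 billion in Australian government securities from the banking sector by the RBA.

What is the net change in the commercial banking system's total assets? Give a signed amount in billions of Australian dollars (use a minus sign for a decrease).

+$74 billion

Government spending $59 billion: bank balance sheets expand → +$59B.
FX sale $70 billion: just an asset swap on bank balance sheets → 0.
Asset purchase (from non-banks) $15 billion: bank balance sheets expand → +$15B.
OMO purchase (from banks) $76 billion: just an asset swap on bank balance sheets → 0.
Net: 59 + 0 + 15 + 0 = +$74 billion.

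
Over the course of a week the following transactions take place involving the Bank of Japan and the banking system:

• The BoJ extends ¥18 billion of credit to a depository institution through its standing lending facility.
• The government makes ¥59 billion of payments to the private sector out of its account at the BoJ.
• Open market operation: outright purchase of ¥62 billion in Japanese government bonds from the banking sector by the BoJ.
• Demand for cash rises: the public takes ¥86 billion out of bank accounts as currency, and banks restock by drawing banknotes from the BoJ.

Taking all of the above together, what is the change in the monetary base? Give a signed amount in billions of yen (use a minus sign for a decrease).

BoJ balance sheet:
  Assets:      Securities +¥62B, Loans to banks +¥18B
  Liabilities: Bank reserves +¥53B, Currency in circulation +¥86B, Government deposits −¥59B
Commercial banking system:
  Assets:      Reserves at CB +¥53B, Securities −¥62B
  Liabilities: Checkable deposits −¥27B, Borrowings from CB +¥18B
Monetary base = currency + reserves: +¥86B + (+¥53B) = +¥139 billion.

+¥139 billion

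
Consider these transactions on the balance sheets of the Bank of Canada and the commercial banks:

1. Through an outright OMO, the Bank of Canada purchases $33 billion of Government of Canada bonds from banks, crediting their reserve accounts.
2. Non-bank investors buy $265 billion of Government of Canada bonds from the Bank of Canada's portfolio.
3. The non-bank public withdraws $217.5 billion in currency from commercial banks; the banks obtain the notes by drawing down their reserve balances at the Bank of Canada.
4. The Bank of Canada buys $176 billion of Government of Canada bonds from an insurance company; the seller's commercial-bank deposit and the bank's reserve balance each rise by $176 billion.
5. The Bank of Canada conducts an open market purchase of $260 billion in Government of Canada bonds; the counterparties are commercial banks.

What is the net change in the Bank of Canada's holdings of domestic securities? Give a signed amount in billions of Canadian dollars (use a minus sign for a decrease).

+$204 billion

OMO purchase (from banks) $33 billion: securities added to the Bank of Canada's portfolio → +$33B.
Asset sale (to non-banks) $265 billion: securities removed from the Bank of Canada's portfolio → −$265B.
Currency withdrawal $217.5 billion: the Bank of Canada's securities portfolio is untouched → 0.
Asset purchase (from non-banks) $176 billion: securities added to the Bank of Canada's portfolio → +$176B.
OMO purchase (from banks) $260 billion: securities added to the Bank of Canada's portfolio → +$260B.
Net: 33 − 265 + 0 + 176 + 260 = +$204 billion.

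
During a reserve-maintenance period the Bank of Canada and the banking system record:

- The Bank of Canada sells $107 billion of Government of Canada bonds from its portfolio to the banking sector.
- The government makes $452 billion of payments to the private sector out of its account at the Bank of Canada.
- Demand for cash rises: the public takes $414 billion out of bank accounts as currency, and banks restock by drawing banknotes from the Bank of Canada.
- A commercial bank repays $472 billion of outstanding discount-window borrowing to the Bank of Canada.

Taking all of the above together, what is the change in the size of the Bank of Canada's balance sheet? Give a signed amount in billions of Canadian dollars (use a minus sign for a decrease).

Bank of Canada balance sheet:
  Assets:      Securities −$107B, Loans to banks −$472B
  Liabilities: Bank reserves −$541B, Currency in circulation +$414B, Government deposits −$452B
Change in total Bank of Canada assets = -$579 billion.

-$579 billion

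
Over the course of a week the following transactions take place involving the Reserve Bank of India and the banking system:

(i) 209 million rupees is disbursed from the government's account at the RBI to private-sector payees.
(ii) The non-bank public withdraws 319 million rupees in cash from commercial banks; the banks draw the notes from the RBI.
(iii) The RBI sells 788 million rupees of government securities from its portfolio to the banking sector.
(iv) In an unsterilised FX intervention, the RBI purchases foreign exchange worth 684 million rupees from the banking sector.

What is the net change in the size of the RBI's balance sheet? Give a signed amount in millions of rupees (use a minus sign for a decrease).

RBI balance sheet:
  Assets:      Securities −788M, Foreign assets +684M
  Liabilities: Bank reserves −214M, Currency in circulation +319M, Government deposits −209M
Change in total RBI assets = -104 million.

-104 million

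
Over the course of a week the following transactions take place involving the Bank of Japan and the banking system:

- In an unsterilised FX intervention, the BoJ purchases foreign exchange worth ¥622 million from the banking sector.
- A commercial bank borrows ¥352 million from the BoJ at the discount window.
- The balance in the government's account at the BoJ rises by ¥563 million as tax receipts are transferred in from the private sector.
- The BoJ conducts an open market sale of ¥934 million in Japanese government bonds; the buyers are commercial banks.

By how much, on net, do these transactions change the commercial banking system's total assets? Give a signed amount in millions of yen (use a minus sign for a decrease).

-¥211 million

FX purchase ¥622 million: just an asset swap on bank balance sheets → 0.
Discount-window loan ¥352 million: bank balance sheets expand → +¥352M.
Government account inflow ¥563 million: bank balance sheets shrink → −¥563M.
OMO sale (to banks) ¥934 million: just an asset swap on bank balance sheets → 0.
Net: 0 + 352 − 563 + 0 = -¥211 million.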